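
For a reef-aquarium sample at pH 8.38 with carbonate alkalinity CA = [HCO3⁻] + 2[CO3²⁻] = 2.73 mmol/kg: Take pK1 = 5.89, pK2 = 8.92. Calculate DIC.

DIC = 2.24 mmol/kg

CA = [HCO3⁻] + 2[CO3²⁻] = (α₁ + 2α₂)·DIC
At pH 8.38: [H⁺]/K1 = 10^-2.49 = 0.0032359, K2/[H⁺] = 10^-0.54 = 0.28840
α₁ = 1/(1 + 0.0032359 + 0.28840) = 1/1.2916 = 0.7742; α₂ = α₁·K2/[H⁺] = 0.2233
α₁ + 2α₂ = 1.2208
DIC = CA / (α₁ + 2α₂) = 2.73 / 1.2208 = 2.24 mmol/kg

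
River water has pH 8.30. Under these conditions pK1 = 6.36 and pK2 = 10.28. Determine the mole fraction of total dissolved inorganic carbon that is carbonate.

α₂ = 1 / (1 + [H⁺]/K2 + [H⁺]²/(K1K2)) = 1 / (1 + 10^+1.98 + 10^+0.04)
   = 1 / (1 + 95.499 + 1.0965) = 1/97.596 = 0.01025

α₂ = 0.0102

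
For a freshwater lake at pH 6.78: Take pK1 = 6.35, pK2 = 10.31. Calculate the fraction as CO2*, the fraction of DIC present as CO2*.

α₀ = 1 / (1 + K1/[H⁺] + K1K2/[H⁺]²) = 1 / (1 + 10^+0.43 + 10^-3.10)
   = 1 / (1 + 2.6915 + 0.00079433) = 1/3.6923 = 0.2708

α₀ = 0.271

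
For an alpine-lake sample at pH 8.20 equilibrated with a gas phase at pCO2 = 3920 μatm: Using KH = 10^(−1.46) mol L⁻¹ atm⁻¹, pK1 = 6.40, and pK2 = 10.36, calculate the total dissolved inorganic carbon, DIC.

[CO2*] = KH · pCO2 = 10^(−1.46) × 3920×10^-6 = 1.359×10^-4 mol/L
α₀ = 1/(1 + K1/[H⁺] + K1K2/[H⁺]²) = 1/(1 + 10^+1.80 + 10^-0.36) = 0.01550
DIC = [CO2*]/α₀ = 1.359×10^-4 / 0.01550 = 8.77 mmol/L

DIC = 8.77 mmol/L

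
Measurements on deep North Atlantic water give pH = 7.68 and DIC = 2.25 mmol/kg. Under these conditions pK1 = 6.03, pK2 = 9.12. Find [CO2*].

[CO2*] = 0.0476 mmol/kg

α₀ = 1 / (1 + K1/[H⁺] + K1K2/[H⁺]²) = 1 / (1 + 10^+1.65 + 10^+0.21)
   = 1 / (1 + 44.668 + 1.6218) = 1/47.290 = 0.02115
[CO2*] = α₀ × DIC = 0.02115 × 2.25 = 0.0476 mmol/kg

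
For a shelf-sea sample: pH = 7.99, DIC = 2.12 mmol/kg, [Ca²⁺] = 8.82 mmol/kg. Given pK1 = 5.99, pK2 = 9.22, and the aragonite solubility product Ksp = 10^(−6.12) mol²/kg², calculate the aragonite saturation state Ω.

Ω = 1.36

α₂ = 1 / (1 + [H⁺]/K2 + [H⁺]²/(K1K2)) = 1 / (1 + 10^+1.23 + 10^-0.77)
   = 1 / (1 + 16.982 + 0.16982) = 1/18.152 = 0.05509
[CO3²⁻] = α₂ × DIC = 0.05509 × 2.12 = 0.1168 mmol/kg
Ksp = 10^(−6.12) = 7.586×10^-7
Ω = [Ca²⁺][CO3²⁻]/Ksp = (8.82×10^-3)(1.168×10^-4) / 7.586×10^-7 = 1.36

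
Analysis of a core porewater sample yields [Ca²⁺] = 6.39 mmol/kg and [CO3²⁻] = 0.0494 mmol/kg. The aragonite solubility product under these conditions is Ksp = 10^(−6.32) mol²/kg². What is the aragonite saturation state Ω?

Ksp = 10^(−6.32) = 4.786×10^-7
Ω = [Ca²⁺][CO3²⁻]/Ksp = (6.39×10^-3)(0.0494×10^-3) / 4.786×10^-7 = 0.660

Ω = 0.660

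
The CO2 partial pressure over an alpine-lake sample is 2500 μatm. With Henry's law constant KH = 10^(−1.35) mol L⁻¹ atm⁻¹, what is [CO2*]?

[CO2*] = 112 μmol/L

KH = 10^(−1.35) = 4.467×10^-2 mol L⁻¹ atm⁻¹
[CO2*] = KH · pCO2 = 4.467×10^-2 × 2500×10^-6 atm = 1.12×10^-4 mol/L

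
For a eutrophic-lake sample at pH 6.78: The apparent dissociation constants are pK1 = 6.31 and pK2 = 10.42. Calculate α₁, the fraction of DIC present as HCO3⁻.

α₁ = 1 / (1 + [H⁺]/K1 + K2/[H⁺]) = 1 / (1 + 10^-0.47 + 10^-3.64)
   = 1 / (1 + 0.33884 + 0.00022909) = 1/1.3391 = 0.7468

α₁ = 0.747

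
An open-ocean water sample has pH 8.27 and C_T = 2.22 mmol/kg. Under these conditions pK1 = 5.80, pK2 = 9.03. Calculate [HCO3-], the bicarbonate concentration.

[HCO3⁻] = 1.89 mmol/kg

α₁ = 1 / (1 + [H⁺]/K1 + K2/[H⁺]) = 1 / (1 + 10^-2.47 + 10^-0.76)
   = 1 / (1 + 0.0033884 + 0.17378) = 1/1.1772 = 0.8495
[HCO3⁻] = α₁ × DIC = 0.8495 × 2.22 = 1.89 mmol/kg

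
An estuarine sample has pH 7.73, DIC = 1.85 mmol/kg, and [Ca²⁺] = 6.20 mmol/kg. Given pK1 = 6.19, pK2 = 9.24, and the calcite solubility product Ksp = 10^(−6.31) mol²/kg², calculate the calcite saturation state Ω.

Ω = 0.683

α₂ = 1 / (1 + [H⁺]/K2 + [H⁺]²/(K1K2)) = 1 / (1 + 10^+1.51 + 10^-0.03)
   = 1 / (1 + 32.359 + 0.93325) = 1/34.293 = 0.02916
[CO3²⁻] = α₂ × DIC = 0.02916 × 1.85 = 0.05395 mmol/kg
Ksp = 10^(−6.31) = 4.898×10^-7
Ω = [Ca²⁺][CO3²⁻]/Ksp = (6.20×10^-3)(5.395×10^-5) / 4.898×10^-7 = 0.683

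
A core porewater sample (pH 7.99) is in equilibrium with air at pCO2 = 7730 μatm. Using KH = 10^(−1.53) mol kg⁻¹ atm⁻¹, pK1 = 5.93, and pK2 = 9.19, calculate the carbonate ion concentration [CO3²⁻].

[CO2*] = KH · pCO2 = 10^(−1.53) × 7730×10^-6 = 2.281×10^-4 mol/kg
α₀ = 1/(1 + K1/[H⁺] + K1K2/[H⁺]²) = 1/(1 + 10^+2.06 + 10^+0.86) = 0.008126
DIC = [CO2*]/α₀ = 2.281×10^-4 / 0.008126 = 28.07 mmol/kg
[CO3²⁻] = α₂·DIC; α₂ = 0.05887, so [CO3²⁻] = 0.05887 × 28.07 = 1.65 mmol/kg

[CO3²⁻] = 1.65 mmol/kg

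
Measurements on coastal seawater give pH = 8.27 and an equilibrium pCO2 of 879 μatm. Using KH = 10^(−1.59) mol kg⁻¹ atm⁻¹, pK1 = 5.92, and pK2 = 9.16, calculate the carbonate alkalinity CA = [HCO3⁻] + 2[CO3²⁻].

[CO2*] = KH · pCO2 = 10^(−1.59) × 879×10^-6 = 2.259×10^-5 mol/kg
α₀ = 1/(1 + K1/[H⁺] + K1K2/[H⁺]²) = 1/(1 + 10^+2.35 + 10^+1.46) = 0.003941
DIC = [CO2*]/α₀ = 2.259×10^-5 / 0.003941 = 5.732 mmol/kg
CA = (α₁ + 2α₂)·DIC = (0.8824 + 2×0.1137) × 5.732 = 6.36 mmol/kg

CA = 6.36 mmol/kg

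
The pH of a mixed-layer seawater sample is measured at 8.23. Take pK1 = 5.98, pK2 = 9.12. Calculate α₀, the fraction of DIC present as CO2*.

α₀ = 0.00496

α₀ = 1 / (1 + K1/[H⁺] + K1K2/[H⁺]²) = 1 / (1 + 10^+2.25 + 10^+1.36)
   = 1 / (1 + 177.83 + 22.909) = 1/201.74 = 0.004957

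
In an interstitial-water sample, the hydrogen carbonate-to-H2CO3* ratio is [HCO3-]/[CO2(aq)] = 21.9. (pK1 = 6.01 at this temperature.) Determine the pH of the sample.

pH = 7.35

From K1 = [H⁺][HCO3-]/[CO2(aq)]:  pH = pK1 + log₁₀([HCO3-]/[CO2(aq)])
log₁₀(21.9) = +1.340
pH = 6.01 + (+1.340) = 7.35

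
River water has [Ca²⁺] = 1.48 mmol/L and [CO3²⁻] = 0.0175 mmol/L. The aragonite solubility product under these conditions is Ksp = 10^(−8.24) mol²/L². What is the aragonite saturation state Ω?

Ω = 4.50

Ksp = 10^(−8.24) = 5.754×10^-9
Ω = [Ca²⁺][CO3²⁻]/Ksp = (1.48×10^-3)(0.0175×10^-3) / 5.754×10^-9 = 4.50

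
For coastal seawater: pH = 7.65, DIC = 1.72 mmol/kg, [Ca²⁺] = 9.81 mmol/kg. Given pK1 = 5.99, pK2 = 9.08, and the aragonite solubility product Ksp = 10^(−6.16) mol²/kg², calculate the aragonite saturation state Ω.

α₂ = 1 / (1 + [H⁺]/K2 + [H⁺]²/(K1K2)) = 1 / (1 + 10^+1.43 + 10^-0.23)
   = 1 / (1 + 26.915 + 0.58884) = 1/28.504 = 0.03508
[CO3²⁻] = α₂ × DIC = 0.03508 × 1.72 = 0.06034 mmol/kg
Ksp = 10^(−6.16) = 6.918×10^-7
Ω = [Ca²⁺][CO3²⁻]/Ksp = (9.81×10^-3)(6.034×10^-5) / 6.918×10^-7 = 0.856

Ω = 0.856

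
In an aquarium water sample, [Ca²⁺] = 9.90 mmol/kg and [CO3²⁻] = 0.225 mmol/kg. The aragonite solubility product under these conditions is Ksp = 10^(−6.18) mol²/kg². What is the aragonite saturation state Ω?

Ksp = 10^(−6.18) = 6.607×10^-7
Ω = [Ca²⁺][CO3²⁻]/Ksp = (9.90×10^-3)(0.225×10^-3) / 6.607×10^-7 = 3.37

Ω = 3.37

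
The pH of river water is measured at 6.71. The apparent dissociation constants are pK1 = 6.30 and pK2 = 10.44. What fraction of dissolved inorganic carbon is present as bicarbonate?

α₁ = 0.720

α₁ = 1 / (1 + [H⁺]/K1 + K2/[H⁺]) = 1 / (1 + 10^-0.41 + 10^-3.73)
   = 1 / (1 + 0.38905 + 0.00018621) = 1/1.3892 = 0.7198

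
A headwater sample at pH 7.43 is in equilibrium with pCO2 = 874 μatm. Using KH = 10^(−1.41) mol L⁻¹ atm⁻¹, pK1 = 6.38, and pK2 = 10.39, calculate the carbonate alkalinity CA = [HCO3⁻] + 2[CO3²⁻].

[CO2*] = KH · pCO2 = 10^(−1.41) × 874×10^-6 = 3.400×10^-5 mol/L
α₀ = 1/(1 + K1/[H⁺] + K1K2/[H⁺]²) = 1/(1 + 10^+1.05 + 10^-1.91) = 0.08175
DIC = [CO2*]/α₀ = 3.400×10^-5 / 0.08175 = 0.4159 mmol/L
CA = (α₁ + 2α₂)·DIC = (0.9172 + 2×0.001006) × 0.4159 = 0.382 mmol/L

CA = 0.382 mmol/L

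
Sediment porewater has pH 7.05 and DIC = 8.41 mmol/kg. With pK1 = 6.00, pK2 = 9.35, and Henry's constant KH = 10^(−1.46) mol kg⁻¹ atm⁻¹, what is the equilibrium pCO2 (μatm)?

α₀ = 1 / (1 + K1/[H⁺] + K1K2/[H⁺]²) = 1 / (1 + 10^+1.05 + 10^-1.25)
   = 1 / (1 + 11.220 + 0.056234) = 1/12.276 = 0.08146
[CO2*] = α₀ × DIC = 0.08146 × 8.41 = 0.6851 mmol/kg
pCO2 = [CO2*]/KH = 6.851×10^-4 / 3.467×10^-2 = 1.98×10^4 μatm

pCO2 = 1.98×10^4 μatm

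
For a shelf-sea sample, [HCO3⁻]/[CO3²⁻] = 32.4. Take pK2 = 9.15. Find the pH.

From K2 = [H⁺][CO3²⁻]/[HCO3⁻]:  pH = pK2 − log₁₀([HCO3⁻]/[CO3²⁻])
log₁₀(32.4) = +1.511
pH = 9.15 − (+1.511) = 7.64

pH = 7.64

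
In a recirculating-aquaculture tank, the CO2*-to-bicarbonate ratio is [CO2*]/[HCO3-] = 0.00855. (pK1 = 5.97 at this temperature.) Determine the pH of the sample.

pH = 8.04

From K1 = [H⁺][HCO3-]/[CO2*]:  pH = pK1 − log₁₀([CO2*]/[HCO3-])
log₁₀(0.00855) = -2.068
pH = 5.97 − (-2.068) = 8.04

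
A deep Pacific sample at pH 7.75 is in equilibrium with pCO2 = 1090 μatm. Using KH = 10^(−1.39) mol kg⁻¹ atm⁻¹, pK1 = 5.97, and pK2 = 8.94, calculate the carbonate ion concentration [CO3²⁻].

[CO3²⁻] = 0.173 mmol/kg

[CO2*] = KH · pCO2 = 10^(−1.39) × 1090×10^-6 = 4.440×10^-5 mol/kg
α₀ = 1/(1 + K1/[H⁺] + K1K2/[H⁺]²) = 1/(1 + 10^+1.78 + 10^+0.59) = 0.01535
DIC = [CO2*]/α₀ = 4.440×10^-5 / 0.01535 = 2.893 mmol/kg
[CO3²⁻] = α₂·DIC; α₂ = 0.05972, so [CO3²⁻] = 0.05972 × 2.893 = 0.173 mmol/kg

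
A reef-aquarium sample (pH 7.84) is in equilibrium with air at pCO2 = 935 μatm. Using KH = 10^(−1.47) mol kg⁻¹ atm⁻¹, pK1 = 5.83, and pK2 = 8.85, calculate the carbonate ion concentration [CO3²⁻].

[CO3²⁻] = 0.317 mmol/kg

[CO2*] = KH · pCO2 = 10^(−1.47) × 935×10^-6 = 3.168×10^-5 mol/kg
α₀ = 1/(1 + K1/[H⁺] + K1K2/[H⁺]²) = 1/(1 + 10^+2.01 + 10^+1.00) = 0.008824
DIC = [CO2*]/α₀ = 3.168×10^-5 / 0.008824 = 3.590 mmol/kg
[CO3²⁻] = α₂·DIC; α₂ = 0.08824, so [CO3²⁻] = 0.08824 × 3.590 = 0.317 mmol/kg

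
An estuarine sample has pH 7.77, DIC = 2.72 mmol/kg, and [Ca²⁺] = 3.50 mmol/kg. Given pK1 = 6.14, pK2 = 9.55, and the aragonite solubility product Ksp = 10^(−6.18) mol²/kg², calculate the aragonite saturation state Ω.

α₂ = 1 / (1 + [H⁺]/K2 + [H⁺]²/(K1K2)) = 1 / (1 + 10^+1.78 + 10^+0.15)
   = 1 / (1 + 60.256 + 1.4125) = 1/62.668 = 0.01596
[CO3²⁻] = α₂ × DIC = 0.01596 × 2.72 = 0.04340 mmol/kg
Ksp = 10^(−6.18) = 6.607×10^-7
Ω = [Ca²⁺][CO3²⁻]/Ksp = (3.50×10^-3)(4.340×10^-5) / 6.607×10^-7 = 0.230

Ω = 0.230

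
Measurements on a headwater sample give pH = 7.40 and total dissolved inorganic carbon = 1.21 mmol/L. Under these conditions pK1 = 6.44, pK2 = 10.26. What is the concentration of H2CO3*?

[CO2*] = 0.119 mmol/L

α₀ = 1 / (1 + K1/[H⁺] + K1K2/[H⁺]²) = 1 / (1 + 10^+0.96 + 10^-1.90)
   = 1 / (1 + 9.1201 + 0.012589) = 1/10.133 = 0.09869
[CO2*] = α₀ × DIC = 0.09869 × 1.21 = 0.119 mmol/L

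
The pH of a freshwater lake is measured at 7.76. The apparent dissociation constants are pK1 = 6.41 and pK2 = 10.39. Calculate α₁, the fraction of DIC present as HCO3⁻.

α₁ = 0.955

α₁ = 1 / (1 + [H⁺]/K1 + K2/[H⁺]) = 1 / (1 + 10^-1.35 + 10^-2.63)
   = 1 / (1 + 0.044668 + 0.0023442) = 1/1.0470 = 0.9551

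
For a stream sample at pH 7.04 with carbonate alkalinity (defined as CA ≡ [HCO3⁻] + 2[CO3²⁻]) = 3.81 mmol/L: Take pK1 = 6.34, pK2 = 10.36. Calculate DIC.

DIC = 4.57 mmol/L

CA = [HCO3⁻] + 2[CO3²⁻] = (α₁ + 2α₂)·DIC
At pH 7.04: [H⁺]/K1 = 10^-0.70 = 0.19953, K2/[H⁺] = 10^-3.32 = 0.00047863
α₁ = 1/(1 + 0.19953 + 0.00047863) = 1/1.2000 = 0.8333; α₂ = α₁·K2/[H⁺] = 0.0003989
α₁ + 2α₂ = 0.8341
DIC = CA / (α₁ + 2α₂) = 3.81 / 0.8341 = 4.57 mmol/L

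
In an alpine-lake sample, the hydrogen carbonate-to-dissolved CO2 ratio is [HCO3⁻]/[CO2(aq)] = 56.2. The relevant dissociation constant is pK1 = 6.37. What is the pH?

From K1 = [H⁺][HCO3⁻]/[CO2(aq)]:  pH = pK1 + log₁₀([HCO3⁻]/[CO2(aq)])
log₁₀(56.2) = +1.750
pH = 6.37 + (+1.750) = 8.12

pH = 8.12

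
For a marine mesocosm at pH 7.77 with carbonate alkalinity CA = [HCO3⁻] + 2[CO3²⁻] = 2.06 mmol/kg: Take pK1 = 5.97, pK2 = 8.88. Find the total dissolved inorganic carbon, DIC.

CA = [HCO3⁻] + 2[CO3²⁻] = (α₁ + 2α₂)·DIC
At pH 7.77: [H⁺]/K1 = 10^-1.80 = 0.015849, K2/[H⁺] = 10^-1.11 = 0.077625
α₁ = 1/(1 + 0.015849 + 0.077625) = 1/1.0935 = 0.9145; α₂ = α₁·K2/[H⁺] = 0.07099
α₁ + 2α₂ = 1.0565
DIC = CA / (α₁ + 2α₂) = 2.06 / 1.0565 = 1.95 mmol/kg

DIC = 1.95 mmol/kg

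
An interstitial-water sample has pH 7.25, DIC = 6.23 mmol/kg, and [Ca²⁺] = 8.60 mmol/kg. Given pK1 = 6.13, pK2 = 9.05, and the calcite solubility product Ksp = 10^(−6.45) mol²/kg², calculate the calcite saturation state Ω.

α₂ = 1 / (1 + [H⁺]/K2 + [H⁺]²/(K1K2)) = 1 / (1 + 10^+1.80 + 10^+0.68)
   = 1 / (1 + 63.096 + 4.7863) = 1/68.882 = 0.01452
[CO3²⁻] = α₂ × DIC = 0.01452 × 6.23 = 0.09044 mmol/kg
Ksp = 10^(−6.45) = 3.548×10^-7
Ω = [Ca²⁺][CO3²⁻]/Ksp = (8.60×10^-3)(9.044×10^-5) / 3.548×10^-7 = 2.19

Ω = 2.19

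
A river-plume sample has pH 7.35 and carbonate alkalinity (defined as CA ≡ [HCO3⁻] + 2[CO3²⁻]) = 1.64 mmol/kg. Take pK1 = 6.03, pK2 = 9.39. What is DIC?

DIC = 1.70 mmol/kg

CA = [HCO3⁻] + 2[CO3²⁻] = (α₁ + 2α₂)·DIC
At pH 7.35: [H⁺]/K1 = 10^-1.32 = 0.047863, K2/[H⁺] = 10^-2.04 = 0.0091201
α₁ = 1/(1 + 0.047863 + 0.0091201) = 1/1.0570 = 0.9461; α₂ = α₁·K2/[H⁺] = 0.008628
α₁ + 2α₂ = 0.9633
DIC = CA / (α₁ + 2α₂) = 1.64 / 0.9633 = 1.70 mmol/kg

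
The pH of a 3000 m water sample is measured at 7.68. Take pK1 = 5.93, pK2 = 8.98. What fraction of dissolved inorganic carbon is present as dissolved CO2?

α₀ = 1 / (1 + K1/[H⁺] + K1K2/[H⁺]²) = 1 / (1 + 10^+1.75 + 10^+0.45)
   = 1 / (1 + 56.234 + 2.8184) = 1/60.053 = 0.01665

α₀ = 0.0167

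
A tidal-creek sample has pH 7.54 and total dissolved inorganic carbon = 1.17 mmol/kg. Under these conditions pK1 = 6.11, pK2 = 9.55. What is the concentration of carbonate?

α₂ = 1 / (1 + [H⁺]/K2 + [H⁺]²/(K1K2)) = 1 / (1 + 10^+2.01 + 10^+0.58)
   = 1 / (1 + 102.33 + 3.8019) = 1/107.13 = 0.009334
[CO3²⁻] = α₂ × DIC = 0.009334 × 1.17 = 0.0109 mmol/kg = 10.9 μmol/kg

[CO3²⁻] = 10.9 μmol/kg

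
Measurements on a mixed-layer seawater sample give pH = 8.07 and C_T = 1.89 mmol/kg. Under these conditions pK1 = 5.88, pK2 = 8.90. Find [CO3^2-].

α₂ = 1 / (1 + [H⁺]/K2 + [H⁺]²/(K1K2)) = 1 / (1 + 10^+0.83 + 10^-1.36)
   = 1 / (1 + 6.7608 + 0.043652) = 1/7.8045 = 0.1281
[CO3²⁻] = α₂ × DIC = 0.1281 × 1.89 = 0.242 mmol/kg

[CO3²⁻] = 0.242 mmol/kg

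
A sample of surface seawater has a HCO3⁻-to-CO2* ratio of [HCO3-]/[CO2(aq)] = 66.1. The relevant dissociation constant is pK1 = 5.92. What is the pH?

From K1 = [H⁺][HCO3-]/[CO2(aq)]:  pH = pK1 + log₁₀([HCO3-]/[CO2(aq)])
log₁₀(66.1) = +1.820
pH = 5.92 + (+1.820) = 7.74

pH = 7.74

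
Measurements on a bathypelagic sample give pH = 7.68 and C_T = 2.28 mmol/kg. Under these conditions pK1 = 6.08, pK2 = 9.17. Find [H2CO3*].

α₀ = 1 / (1 + K1/[H⁺] + K1K2/[H⁺]²) = 1 / (1 + 10^+1.60 + 10^+0.11)
   = 1 / (1 + 39.811 + 1.2882) = 1/42.099 = 0.02375
[CO2*] = α₀ × DIC = 0.02375 × 2.28 = 0.0542 mmol/kg

[CO2*] = 0.0542 mmol/kg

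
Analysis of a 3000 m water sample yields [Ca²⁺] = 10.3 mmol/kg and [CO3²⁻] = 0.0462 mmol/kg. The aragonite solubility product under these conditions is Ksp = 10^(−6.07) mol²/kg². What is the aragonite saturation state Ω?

Ω = 0.559

Ksp = 10^(−6.07) = 8.511×10^-7
Ω = [Ca²⁺][CO3²⁻]/Ksp = (10.3×10^-3)(0.0462×10^-3) / 8.511×10^-7 = 0.559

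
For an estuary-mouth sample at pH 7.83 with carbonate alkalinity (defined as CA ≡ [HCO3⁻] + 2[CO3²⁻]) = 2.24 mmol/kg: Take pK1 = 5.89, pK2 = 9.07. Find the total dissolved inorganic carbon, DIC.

DIC = 2.15 mmol/kg

CA = [HCO3⁻] + 2[CO3²⁻] = (α₁ + 2α₂)·DIC
At pH 7.83: [H⁺]/K1 = 10^-1.94 = 0.011482, K2/[H⁺] = 10^-1.24 = 0.057544
α₁ = 1/(1 + 0.011482 + 0.057544) = 1/1.0690 = 0.9354; α₂ = α₁·K2/[H⁺] = 0.05383
α₁ + 2α₂ = 1.0431
DIC = CA / (α₁ + 2α₂) = 2.24 / 1.0431 = 2.15 mmol/kg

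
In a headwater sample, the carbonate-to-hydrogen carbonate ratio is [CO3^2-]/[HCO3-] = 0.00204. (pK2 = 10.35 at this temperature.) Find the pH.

pH = 7.66

From K2 = [H⁺][CO3^2-]/[HCO3-]:  pH = pK2 + log₁₀([CO3^2-]/[HCO3-])
log₁₀(0.00204) = -2.690
pH = 10.35 + (-2.690) = 7.66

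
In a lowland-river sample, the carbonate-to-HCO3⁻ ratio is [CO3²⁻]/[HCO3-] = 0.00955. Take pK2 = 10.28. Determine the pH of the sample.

pH = 8.26

From K2 = [H⁺][CO3²⁻]/[HCO3-]:  pH = pK2 + log₁₀([CO3²⁻]/[HCO3-])
log₁₀(0.00955) = -2.020
pH = 10.28 + (-2.020) = 8.26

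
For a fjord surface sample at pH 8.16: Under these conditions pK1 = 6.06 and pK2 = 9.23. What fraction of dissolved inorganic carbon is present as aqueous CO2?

α₀ = 0.00727

α₀ = 1 / (1 + K1/[H⁺] + K1K2/[H⁺]²) = 1 / (1 + 10^+2.10 + 10^+1.03)
   = 1 / (1 + 125.89 + 10.715) = 1/137.61 = 0.007267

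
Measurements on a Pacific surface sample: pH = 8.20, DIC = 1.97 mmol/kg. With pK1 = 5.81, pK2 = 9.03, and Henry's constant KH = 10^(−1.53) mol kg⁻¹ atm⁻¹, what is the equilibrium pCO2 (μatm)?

pCO2 = 236 μatm

α₀ = 1 / (1 + K1/[H⁺] + K1K2/[H⁺]²) = 1 / (1 + 10^+2.39 + 10^+1.56)
   = 1 / (1 + 245.47 + 36.308) = 1/282.78 = 0.003536
[CO2*] = α₀ × DIC = 0.003536 × 1.97 = 0.006967 mmol/kg = 6.967 μmol/kg
pCO2 = [CO2*]/KH = 6.967×10^-6 / 2.951×10^-2 = 236 μatm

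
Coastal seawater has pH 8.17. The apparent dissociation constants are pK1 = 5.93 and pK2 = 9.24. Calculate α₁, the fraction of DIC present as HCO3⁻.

α₁ = 0.917

α₁ = 1 / (1 + [H⁺]/K1 + K2/[H⁺]) = 1 / (1 + 10^-2.24 + 10^-1.07)
   = 1 / (1 + 0.0057544 + 0.085114) = 1/1.0909 = 0.9167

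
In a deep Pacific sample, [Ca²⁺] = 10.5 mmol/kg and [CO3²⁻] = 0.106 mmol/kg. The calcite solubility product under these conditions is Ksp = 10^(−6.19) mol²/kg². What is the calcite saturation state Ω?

Ω = 1.72

Ksp = 10^(−6.19) = 6.457×10^-7
Ω = [Ca²⁺][CO3²⁻]/Ksp = (10.5×10^-3)(0.106×10^-3) / 6.457×10^-7 = 1.72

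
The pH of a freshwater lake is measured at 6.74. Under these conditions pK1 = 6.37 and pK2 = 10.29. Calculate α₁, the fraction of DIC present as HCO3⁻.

α₁ = 0.701

α₁ = 1 / (1 + [H⁺]/K1 + K2/[H⁺]) = 1 / (1 + 10^-0.37 + 10^-3.55)
   = 1 / (1 + 0.42658 + 0.00028184) = 1/1.4269 = 0.7008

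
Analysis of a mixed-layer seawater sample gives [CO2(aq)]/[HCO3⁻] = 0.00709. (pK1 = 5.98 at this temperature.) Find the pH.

From K1 = [H⁺][HCO3⁻]/[CO2(aq)]:  pH = pK1 − log₁₀([CO2(aq)]/[HCO3⁻])
log₁₀(0.00709) = -2.149
pH = 5.98 − (-2.149) = 8.13

pH = 8.13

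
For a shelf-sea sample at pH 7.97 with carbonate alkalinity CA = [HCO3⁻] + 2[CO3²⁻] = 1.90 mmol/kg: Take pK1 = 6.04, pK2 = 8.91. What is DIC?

CA = [HCO3⁻] + 2[CO3²⁻] = (α₁ + 2α₂)·DIC
At pH 7.97: [H⁺]/K1 = 10^-1.93 = 0.011749, K2/[H⁺] = 10^-0.94 = 0.11482
α₁ = 1/(1 + 0.011749 + 0.11482) = 1/1.1266 = 0.8877; α₂ = α₁·K2/[H⁺] = 0.1019
α₁ + 2α₂ = 1.0915
DIC = CA / (α₁ + 2α₂) = 1.90 / 1.0915 = 1.74 mmol/kg

DIC = 1.74 mmol/kg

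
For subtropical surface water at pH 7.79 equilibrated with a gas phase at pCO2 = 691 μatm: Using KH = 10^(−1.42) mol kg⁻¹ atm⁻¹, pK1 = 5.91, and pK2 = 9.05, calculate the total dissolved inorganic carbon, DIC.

[CO2*] = KH · pCO2 = 10^(−1.42) × 691×10^-6 = 2.627×10^-5 mol/kg
α₀ = 1/(1 + K1/[H⁺] + K1K2/[H⁺]²) = 1/(1 + 10^+1.88 + 10^+0.62) = 0.01234
DIC = [CO2*]/α₀ = 2.627×10^-5 / 0.01234 = 2.13 mmol/kg

DIC = 2.13 mmol/kg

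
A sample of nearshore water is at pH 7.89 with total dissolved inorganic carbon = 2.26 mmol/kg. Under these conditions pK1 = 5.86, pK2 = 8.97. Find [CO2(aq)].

α₀ = 1 / (1 + K1/[H⁺] + K1K2/[H⁺]²) = 1 / (1 + 10^+2.03 + 10^+0.95)
   = 1 / (1 + 107.15 + 8.9125) = 1/117.06 = 0.008542
[CO2*] = α₀ × DIC = 0.008542 × 2.26 = 0.0193 mmol/kg = 19.3 μmol/kg

[CO2*] = 19.3 μmol/kg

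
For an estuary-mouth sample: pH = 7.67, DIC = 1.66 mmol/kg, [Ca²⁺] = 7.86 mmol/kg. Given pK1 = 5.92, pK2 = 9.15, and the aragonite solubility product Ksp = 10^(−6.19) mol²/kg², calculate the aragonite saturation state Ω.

Ω = 0.637

α₂ = 1 / (1 + [H⁺]/K2 + [H⁺]²/(K1K2)) = 1 / (1 + 10^+1.48 + 10^-0.27)
   = 1 / (1 + 30.200 + 0.53703) = 1/31.737 = 0.03151
[CO3²⁻] = α₂ × DIC = 0.03151 × 1.66 = 0.05231 mmol/kg
Ksp = 10^(−6.19) = 6.457×10^-7
Ω = [Ca²⁺][CO3²⁻]/Ksp = (7.86×10^-3)(5.231×10^-5) / 6.457×10^-7 = 0.637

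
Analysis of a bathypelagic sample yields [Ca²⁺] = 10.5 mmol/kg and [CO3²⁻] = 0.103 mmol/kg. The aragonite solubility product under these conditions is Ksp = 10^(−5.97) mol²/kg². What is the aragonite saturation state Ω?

Ω = 1.01

Ksp = 10^(−5.97) = 1.072×10^-6
Ω = [Ca²⁺][CO3²⁻]/Ksp = (10.5×10^-3)(0.103×10^-3) / 1.072×10^-6 = 1.01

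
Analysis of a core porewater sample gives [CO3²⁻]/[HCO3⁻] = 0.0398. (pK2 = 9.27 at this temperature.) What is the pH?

From K2 = [H⁺][CO3²⁻]/[HCO3⁻]:  pH = pK2 + log₁₀([CO3²⁻]/[HCO3⁻])
log₁₀(0.0398) = -1.400
pH = 9.27 + (-1.400) = 7.87

pH = 7.87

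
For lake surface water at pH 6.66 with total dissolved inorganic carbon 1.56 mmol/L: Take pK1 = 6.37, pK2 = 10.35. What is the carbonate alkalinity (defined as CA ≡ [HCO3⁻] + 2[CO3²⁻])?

CA = [HCO3⁻] + 2[CO3²⁻] = (α₁ + 2α₂)·DIC
At pH 6.66: [H⁺]/K1 = 10^-0.29 = 0.51286, K2/[H⁺] = 10^-3.69 = 0.00020417
α₁ = 1/(1 + 0.51286 + 0.00020417) = 1/1.5131 = 0.6609; α₂ = α₁·K2/[H⁺] = 0.0001349
α₁ + 2α₂ = 0.6612
CA = 0.6612 × 1.56 = 1.03 mmol/L

CA = 1.03 mmol/L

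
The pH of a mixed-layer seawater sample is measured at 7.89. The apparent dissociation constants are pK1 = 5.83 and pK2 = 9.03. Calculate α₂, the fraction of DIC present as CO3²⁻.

α₂ = 1 / (1 + [H⁺]/K2 + [H⁺]²/(K1K2)) = 1 / (1 + 10^+1.14 + 10^-0.92)
   = 1 / (1 + 13.804 + 0.12023) = 1/14.924 = 0.06701

α₂ = 0.0670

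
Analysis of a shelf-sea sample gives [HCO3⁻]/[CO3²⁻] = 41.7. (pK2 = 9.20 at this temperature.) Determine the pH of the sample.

From K2 = [H⁺][CO3²⁻]/[HCO3⁻]:  pH = pK2 − log₁₀([HCO3⁻]/[CO3²⁻])
log₁₀(41.7) = +1.620
pH = 9.20 − (+1.620) = 7.58

pH = 7.58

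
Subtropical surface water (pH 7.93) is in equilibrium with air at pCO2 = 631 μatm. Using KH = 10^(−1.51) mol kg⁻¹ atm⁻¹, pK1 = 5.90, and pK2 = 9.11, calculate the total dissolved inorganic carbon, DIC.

[CO2*] = KH · pCO2 = 10^(−1.51) × 631×10^-6 = 1.950×10^-5 mol/kg
α₀ = 1/(1 + K1/[H⁺] + K1K2/[H⁺]²) = 1/(1 + 10^+2.03 + 10^+0.85) = 0.008678
DIC = [CO2*]/α₀ = 1.950×10^-5 / 0.008678 = 2.25 mmol/kg

DIC = 2.25 mmol/kg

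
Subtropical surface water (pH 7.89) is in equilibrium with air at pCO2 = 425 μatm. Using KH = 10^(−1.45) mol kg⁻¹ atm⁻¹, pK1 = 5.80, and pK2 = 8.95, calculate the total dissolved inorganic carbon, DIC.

[CO2*] = KH · pCO2 = 10^(−1.45) × 425×10^-6 = 1.508×10^-5 mol/kg
α₀ = 1/(1 + K1/[H⁺] + K1K2/[H⁺]²) = 1/(1 + 10^+2.09 + 10^+1.03) = 0.007422
DIC = [CO2*]/α₀ = 1.508×10^-5 / 0.007422 = 2.03 mmol/kg

DIC = 2.03 mmol/kg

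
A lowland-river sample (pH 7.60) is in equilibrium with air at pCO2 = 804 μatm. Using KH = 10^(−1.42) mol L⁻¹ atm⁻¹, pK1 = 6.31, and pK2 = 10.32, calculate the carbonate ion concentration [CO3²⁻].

[CO2*] = KH · pCO2 = 10^(−1.42) × 804×10^-6 = 3.057×10^-5 mol/L
α₀ = 1/(1 + K1/[H⁺] + K1K2/[H⁺]²) = 1/(1 + 10^+1.29 + 10^-1.43) = 0.04870
DIC = [CO2*]/α₀ = 3.057×10^-5 / 0.04870 = 0.6277 mmol/L
[CO3²⁻] = α₂·DIC; α₂ = 0.001809, so [CO3²⁻] = 0.001809 × 0.6277 = 0.00114 mmol/L = 1.14 μmol/L

[CO3²⁻] = 1.14 μmol/L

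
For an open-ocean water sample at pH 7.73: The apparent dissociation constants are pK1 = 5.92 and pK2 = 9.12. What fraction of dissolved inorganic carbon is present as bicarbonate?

α₁ = 0.947

α₁ = 1 / (1 + [H⁺]/K1 + K2/[H⁺]) = 1 / (1 + 10^-1.81 + 10^-1.39)
   = 1 / (1 + 0.015488 + 0.040738) = 1/1.0562 = 0.9468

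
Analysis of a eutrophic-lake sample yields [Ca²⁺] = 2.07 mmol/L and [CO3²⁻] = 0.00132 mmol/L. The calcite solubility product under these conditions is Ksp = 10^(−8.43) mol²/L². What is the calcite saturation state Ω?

Ksp = 10^(−8.43) = 3.715×10^-9
Ω = [Ca²⁺][CO3²⁻]/Ksp = (2.07×10^-3)(0.00132×10^-3) / 3.715×10^-9 = 0.735

Ω = 0.735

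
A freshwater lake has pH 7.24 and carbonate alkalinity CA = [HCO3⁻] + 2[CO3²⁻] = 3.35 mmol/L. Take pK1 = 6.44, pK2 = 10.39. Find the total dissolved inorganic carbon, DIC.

DIC = 3.88 mmol/L

CA = [HCO3⁻] + 2[CO3²⁻] = (α₁ + 2α₂)·DIC
At pH 7.24: [H⁺]/K1 = 10^-0.80 = 0.15849, K2/[H⁺] = 10^-3.15 = 0.00070795
α₁ = 1/(1 + 0.15849 + 0.00070795) = 1/1.1592 = 0.8627; α₂ = α₁·K2/[H⁺] = 0.0006107
α₁ + 2α₂ = 0.8639
DIC = CA / (α₁ + 2α₂) = 3.35 / 0.8639 = 3.88 mmol/L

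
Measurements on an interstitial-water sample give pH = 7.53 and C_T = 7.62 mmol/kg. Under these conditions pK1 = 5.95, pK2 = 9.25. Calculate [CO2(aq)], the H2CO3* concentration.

[CO2*] = 0.192 mmol/kg

α₀ = 1 / (1 + K1/[H⁺] + K1K2/[H⁺]²) = 1 / (1 + 10^+1.58 + 10^-0.14)
   = 1 / (1 + 38.019 + 0.72444) = 1/39.743 = 0.02516
[CO2*] = α₀ × DIC = 0.02516 × 7.62 = 0.192 mmol/kg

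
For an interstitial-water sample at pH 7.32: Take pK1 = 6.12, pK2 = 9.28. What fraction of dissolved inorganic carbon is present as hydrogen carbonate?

α₁ = 0.931

α₁ = 1 / (1 + [H⁺]/K1 + K2/[H⁺]) = 1 / (1 + 10^-1.20 + 10^-1.96)
   = 1 / (1 + 0.063096 + 0.010965) = 1/1.0741 = 0.9310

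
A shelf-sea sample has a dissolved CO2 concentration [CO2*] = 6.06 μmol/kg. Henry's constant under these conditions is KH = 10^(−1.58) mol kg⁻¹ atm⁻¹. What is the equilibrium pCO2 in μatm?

KH = 10^(−1.58) = 2.630×10^-2 mol kg⁻¹ atm⁻¹
pCO2 = [CO2*]/KH = 6.06×10^-6 / 2.630×10^-2 = 2.30×10^-4 atm = 230 μatm

pCO2 = 230 μatm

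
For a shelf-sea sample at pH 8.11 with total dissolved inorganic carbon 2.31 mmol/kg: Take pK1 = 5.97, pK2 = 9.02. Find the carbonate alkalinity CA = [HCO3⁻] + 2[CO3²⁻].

CA = 2.55 mmol/kg

CA = [HCO3⁻] + 2[CO3²⁻] = (α₁ + 2α₂)·DIC
At pH 8.11: [H⁺]/K1 = 10^-2.14 = 0.0072444, K2/[H⁺] = 10^-0.91 = 0.12303
α₁ = 1/(1 + 0.0072444 + 0.12303) = 1/1.1303 = 0.8847; α₂ = α₁·K2/[H⁺] = 0.1088
α₁ + 2α₂ = 1.1024
CA = 1.1024 × 2.31 = 2.55 mmol/kg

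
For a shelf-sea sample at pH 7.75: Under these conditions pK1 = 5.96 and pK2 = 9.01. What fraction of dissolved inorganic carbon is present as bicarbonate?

α₁ = 0.934

α₁ = 1 / (1 + [H⁺]/K1 + K2/[H⁺]) = 1 / (1 + 10^-1.79 + 10^-1.26)
   = 1 / (1 + 0.016218 + 0.054954) = 1/1.0712 = 0.9336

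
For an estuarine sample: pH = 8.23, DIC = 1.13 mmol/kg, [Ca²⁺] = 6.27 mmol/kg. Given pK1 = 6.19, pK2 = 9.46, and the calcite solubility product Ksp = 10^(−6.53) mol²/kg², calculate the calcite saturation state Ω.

α₂ = 1 / (1 + [H⁺]/K2 + [H⁺]²/(K1K2)) = 1 / (1 + 10^+1.23 + 10^-0.81)
   = 1 / (1 + 16.982 + 0.15488) = 1/18.137 = 0.05513
[CO3²⁻] = α₂ × DIC = 0.05513 × 1.13 = 0.06230 mmol/kg
Ksp = 10^(−6.53) = 2.951×10^-7
Ω = [Ca²⁺][CO3²⁻]/Ksp = (6.27×10^-3)(6.230×10^-5) / 2.951×10^-7 = 1.32

Ω = 1.32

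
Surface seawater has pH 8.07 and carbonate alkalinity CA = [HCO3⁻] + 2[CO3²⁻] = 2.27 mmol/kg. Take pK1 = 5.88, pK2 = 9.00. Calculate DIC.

DIC = 2.07 mmol/kg

CA = [HCO3⁻] + 2[CO3²⁻] = (α₁ + 2α₂)·DIC
At pH 8.07: [H⁺]/K1 = 10^-2.19 = 0.0064565, K2/[H⁺] = 10^-0.93 = 0.11749
α₁ = 1/(1 + 0.0064565 + 0.11749) = 1/1.1239 = 0.8897; α₂ = α₁·K2/[H⁺] = 0.1045
α₁ + 2α₂ = 1.0988
DIC = CA / (α₁ + 2α₂) = 2.27 / 1.0988 = 2.07 mmol/kg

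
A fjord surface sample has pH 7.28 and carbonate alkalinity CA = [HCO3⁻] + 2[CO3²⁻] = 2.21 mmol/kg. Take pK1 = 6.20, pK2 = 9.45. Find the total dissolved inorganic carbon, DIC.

CA = [HCO3⁻] + 2[CO3²⁻] = (α₁ + 2α₂)·DIC
At pH 7.28: [H⁺]/K1 = 10^-1.08 = 0.083176, K2/[H⁺] = 10^-2.17 = 0.0067608
α₁ = 1/(1 + 0.083176 + 0.0067608) = 1/1.0899 = 0.9175; α₂ = α₁·K2/[H⁺] = 0.006203
α₁ + 2α₂ = 0.9299
DIC = CA / (α₁ + 2α₂) = 2.21 / 0.9299 = 2.38 mmol/kg

DIC = 2.38 mmol/kg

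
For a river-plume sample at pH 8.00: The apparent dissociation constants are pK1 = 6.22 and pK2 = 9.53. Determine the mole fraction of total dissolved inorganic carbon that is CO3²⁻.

α₂ = 1 / (1 + [H⁺]/K2 + [H⁺]²/(K1K2)) = 1 / (1 + 10^+1.53 + 10^-0.25)
   = 1 / (1 + 33.884 + 0.56234) = 1/35.447 = 0.02821

α₂ = 0.0282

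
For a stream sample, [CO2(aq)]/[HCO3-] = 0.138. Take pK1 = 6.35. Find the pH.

pH = 7.21

From K1 = [H⁺][HCO3-]/[CO2(aq)]:  pH = pK1 − log₁₀([CO2(aq)]/[HCO3-])
log₁₀(0.138) = -0.860
pH = 6.35 − (-0.860) = 7.21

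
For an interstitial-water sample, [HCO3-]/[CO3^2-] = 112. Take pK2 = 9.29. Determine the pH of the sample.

From K2 = [H⁺][CO3^2-]/[HCO3-]:  pH = pK2 − log₁₀([HCO3-]/[CO3^2-])
log₁₀(112) = +2.049
pH = 9.29 − (+2.049) = 7.24

pH = 7.24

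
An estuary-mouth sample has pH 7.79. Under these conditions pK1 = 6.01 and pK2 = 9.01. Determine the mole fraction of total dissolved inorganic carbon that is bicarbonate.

α₁ = 1 / (1 + [H⁺]/K1 + K2/[H⁺]) = 1 / (1 + 10^-1.78 + 10^-1.22)
   = 1 / (1 + 0.016596 + 0.060256) = 1/1.0769 = 0.9286

α₁ = 0.929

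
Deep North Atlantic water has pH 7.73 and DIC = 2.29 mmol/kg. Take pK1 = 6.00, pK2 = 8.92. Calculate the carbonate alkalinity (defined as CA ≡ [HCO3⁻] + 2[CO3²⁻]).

CA = [HCO3⁻] + 2[CO3²⁻] = (α₁ + 2α₂)·DIC
At pH 7.73: [H⁺]/K1 = 10^-1.73 = 0.018621, K2/[H⁺] = 10^-1.19 = 0.064565
α₁ = 1/(1 + 0.018621 + 0.064565) = 1/1.0832 = 0.9232; α₂ = α₁·K2/[H⁺] = 0.05961
α₁ + 2α₂ = 1.0424
CA = 1.0424 × 2.29 = 2.39 mmol/kg

CA = 2.39 mmol/kg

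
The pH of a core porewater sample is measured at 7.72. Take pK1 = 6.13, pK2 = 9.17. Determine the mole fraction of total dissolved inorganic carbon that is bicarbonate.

α₁ = 1 / (1 + [H⁺]/K1 + K2/[H⁺]) = 1 / (1 + 10^-1.59 + 10^-1.45)
   = 1 / (1 + 0.025704 + 0.035481) = 1/1.0612 = 0.9423

α₁ = 0.942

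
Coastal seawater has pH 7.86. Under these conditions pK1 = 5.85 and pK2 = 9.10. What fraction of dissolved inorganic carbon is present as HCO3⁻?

α₁ = 1 / (1 + [H⁺]/K1 + K2/[H⁺]) = 1 / (1 + 10^-2.01 + 10^-1.24)
   = 1 / (1 + 0.0097724 + 0.057544) = 1/1.0673 = 0.9369

α₁ = 0.937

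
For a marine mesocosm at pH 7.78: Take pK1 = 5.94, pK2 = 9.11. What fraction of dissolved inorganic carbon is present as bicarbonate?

α₁ = 1 / (1 + [H⁺]/K1 + K2/[H⁺]) = 1 / (1 + 10^-1.84 + 10^-1.33)
   = 1 / (1 + 0.014454 + 0.046774) = 1/1.0612 = 0.9423

α₁ = 0.942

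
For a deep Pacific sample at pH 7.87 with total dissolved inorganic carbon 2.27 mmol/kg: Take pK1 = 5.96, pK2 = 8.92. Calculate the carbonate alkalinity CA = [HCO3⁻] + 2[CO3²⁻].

CA = 2.43 mmol/kg

CA = [HCO3⁻] + 2[CO3²⁻] = (α₁ + 2α₂)·DIC
At pH 7.87: [H⁺]/K1 = 10^-1.91 = 0.012303, K2/[H⁺] = 10^-1.05 = 0.089125
α₁ = 1/(1 + 0.012303 + 0.089125) = 1/1.1014 = 0.9079; α₂ = α₁·K2/[H⁺] = 0.08092
α₁ + 2α₂ = 1.0697
CA = 1.0697 × 2.27 = 2.43 mmol/kg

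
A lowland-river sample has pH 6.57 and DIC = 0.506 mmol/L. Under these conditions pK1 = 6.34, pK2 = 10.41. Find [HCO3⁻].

α₁ = 1 / (1 + [H⁺]/K1 + K2/[H⁺]) = 1 / (1 + 10^-0.23 + 10^-3.84)
   = 1 / (1 + 0.58884 + 0.00014454) = 1/1.5890 = 0.6293
[HCO3⁻] = α₁ × DIC = 0.6293 × 0.506 = 0.318 mmol/L

[HCO3⁻] = 0.318 mmol/L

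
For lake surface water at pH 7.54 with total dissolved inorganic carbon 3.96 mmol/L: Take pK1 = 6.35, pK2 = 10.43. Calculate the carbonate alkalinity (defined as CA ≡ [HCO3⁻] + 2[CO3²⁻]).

CA = 3.72 mmol/L

CA = [HCO3⁻] + 2[CO3²⁻] = (α₁ + 2α₂)·DIC
At pH 7.54: [H⁺]/K1 = 10^-1.19 = 0.064565, K2/[H⁺] = 10^-2.89 = 0.0012882
α₁ = 1/(1 + 0.064565 + 0.0012882) = 1/1.0659 = 0.9382; α₂ = α₁·K2/[H⁺] = 0.001209
α₁ + 2α₂ = 0.9406
CA = 0.9406 × 3.96 = 3.72 mmol/L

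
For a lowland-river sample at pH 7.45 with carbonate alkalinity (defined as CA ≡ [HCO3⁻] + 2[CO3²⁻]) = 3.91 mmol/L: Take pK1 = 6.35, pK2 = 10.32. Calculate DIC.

CA = [HCO3⁻] + 2[CO3²⁻] = (α₁ + 2α₂)·DIC
At pH 7.45: [H⁺]/K1 = 10^-1.10 = 0.079433, K2/[H⁺] = 10^-2.87 = 0.0013490
α₁ = 1/(1 + 0.079433 + 0.0013490) = 1/1.0808 = 0.9253; α₂ = α₁·K2/[H⁺] = 0.001248
α₁ + 2α₂ = 0.9278
DIC = CA / (α₁ + 2α₂) = 3.91 / 0.9278 = 4.21 mmol/L

DIC = 4.21 mmol/L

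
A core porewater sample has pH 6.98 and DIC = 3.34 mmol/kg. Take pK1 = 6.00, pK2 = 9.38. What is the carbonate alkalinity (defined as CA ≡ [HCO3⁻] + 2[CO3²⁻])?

CA = 3.04 mmol/kg

CA = [HCO3⁻] + 2[CO3²⁻] = (α₁ + 2α₂)·DIC
At pH 6.98: [H⁺]/K1 = 10^-0.98 = 0.10471, K2/[H⁺] = 10^-2.40 = 0.0039811
α₁ = 1/(1 + 0.10471 + 0.0039811) = 1/1.1087 = 0.9020; α₂ = α₁·K2/[H⁺] = 0.003591
α₁ + 2α₂ = 0.9091
CA = 0.9091 × 3.34 = 3.04 mmol/kg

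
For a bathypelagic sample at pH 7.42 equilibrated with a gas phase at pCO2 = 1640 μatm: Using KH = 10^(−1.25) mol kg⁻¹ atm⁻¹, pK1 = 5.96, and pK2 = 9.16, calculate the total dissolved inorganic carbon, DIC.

[CO2*] = KH · pCO2 = 10^(−1.25) × 1640×10^-6 = 9.222×10^-5 mol/kg
α₀ = 1/(1 + K1/[H⁺] + K1K2/[H⁺]²) = 1/(1 + 10^+1.46 + 10^-0.28) = 0.03293
DIC = [CO2*]/α₀ = 9.222×10^-5 / 0.03293 = 2.80 mmol/kg

DIC = 2.80 mmol/kg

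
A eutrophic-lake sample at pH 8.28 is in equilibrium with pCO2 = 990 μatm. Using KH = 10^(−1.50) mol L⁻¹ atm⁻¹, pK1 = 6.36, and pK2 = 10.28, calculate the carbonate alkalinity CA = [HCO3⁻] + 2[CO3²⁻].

[CO2*] = KH · pCO2 = 10^(−1.50) × 990×10^-6 = 3.131×10^-5 mol/L
α₀ = 1/(1 + K1/[H⁺] + K1K2/[H⁺]²) = 1/(1 + 10^+1.92 + 10^-0.08) = 0.01176
DIC = [CO2*]/α₀ = 3.131×10^-5 / 0.01176 = 2.661 mmol/L
CA = (α₁ + 2α₂)·DIC = (0.9785 + 2×0.009785) × 2.661 = 2.66 mmol/L

CA = 2.66 mmol/L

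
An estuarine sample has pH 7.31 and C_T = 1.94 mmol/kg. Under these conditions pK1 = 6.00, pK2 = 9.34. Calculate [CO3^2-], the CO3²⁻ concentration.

α₂ = 1 / (1 + [H⁺]/K2 + [H⁺]²/(K1K2)) = 1 / (1 + 10^+2.03 + 10^+0.72)
   = 1 / (1 + 107.15 + 5.2481) = 1/113.40 = 0.008818
[CO3²⁻] = α₂ × DIC = 0.008818 × 1.94 = 0.0171 mmol/kg = 17.1 μmol/kg

[CO3²⁻] = 17.1 μmol/kg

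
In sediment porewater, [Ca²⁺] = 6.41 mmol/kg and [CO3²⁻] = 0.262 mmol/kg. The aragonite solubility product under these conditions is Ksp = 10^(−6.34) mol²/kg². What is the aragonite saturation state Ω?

Ω = 3.67

Ksp = 10^(−6.34) = 4.571×10^-7
Ω = [Ca²⁺][CO3²⁻]/Ksp = (6.41×10^-3)(0.262×10^-3) / 4.571×10^-7 = 3.67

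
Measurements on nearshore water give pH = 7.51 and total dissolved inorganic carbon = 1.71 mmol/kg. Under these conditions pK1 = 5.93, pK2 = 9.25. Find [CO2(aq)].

α₀ = 1 / (1 + K1/[H⁺] + K1K2/[H⁺]²) = 1 / (1 + 10^+1.58 + 10^-0.16)
   = 1 / (1 + 38.019 + 0.69183) = 1/39.711 = 0.02518
[CO2*] = α₀ × DIC = 0.02518 × 1.71 = 0.0431 mmol/kg

[CO2*] = 0.0431 mmol/kg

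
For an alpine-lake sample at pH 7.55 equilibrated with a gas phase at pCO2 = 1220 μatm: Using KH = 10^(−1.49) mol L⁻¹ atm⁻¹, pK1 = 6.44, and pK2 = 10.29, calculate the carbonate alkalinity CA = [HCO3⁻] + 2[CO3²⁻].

[CO2*] = KH · pCO2 = 10^(−1.49) × 1220×10^-6 = 3.948×10^-5 mol/L
α₀ = 1/(1 + K1/[H⁺] + K1K2/[H⁺]²) = 1/(1 + 10^+1.11 + 10^-1.63) = 0.07191
DIC = [CO2*]/α₀ = 3.948×10^-5 / 0.07191 = 0.5490 mmol/L
CA = (α₁ + 2α₂)·DIC = (0.9264 + 2×0.001686) × 0.5490 = 0.510 mmol/L

CA = 0.510 mmol/L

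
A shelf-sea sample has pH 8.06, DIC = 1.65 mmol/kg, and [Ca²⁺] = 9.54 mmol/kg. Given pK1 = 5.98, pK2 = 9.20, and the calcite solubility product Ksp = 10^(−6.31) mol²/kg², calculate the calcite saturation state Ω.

Ω = 2.15

α₂ = 1 / (1 + [H⁺]/K2 + [H⁺]²/(K1K2)) = 1 / (1 + 10^+1.14 + 10^-0.94)
   = 1 / (1 + 13.804 + 0.11482) = 1/14.919 = 0.06703
[CO3²⁻] = α₂ × DIC = 0.06703 × 1.65 = 0.1106 mmol/kg
Ksp = 10^(−6.31) = 4.898×10^-7
Ω = [Ca²⁺][CO3²⁻]/Ksp = (9.54×10^-3)(1.106×10^-4) / 4.898×10^-7 = 2.15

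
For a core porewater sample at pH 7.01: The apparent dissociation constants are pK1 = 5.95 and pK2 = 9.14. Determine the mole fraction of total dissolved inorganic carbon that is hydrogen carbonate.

α₁ = 0.914

α₁ = 1 / (1 + [H⁺]/K1 + K2/[H⁺]) = 1 / (1 + 10^-1.06 + 10^-2.13)
   = 1 / (1 + 0.087096 + 0.0074131) = 1/1.0945 = 0.9137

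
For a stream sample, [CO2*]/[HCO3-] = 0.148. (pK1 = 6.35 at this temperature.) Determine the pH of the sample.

pH = 7.18

From K1 = [H⁺][HCO3-]/[CO2*]:  pH = pK1 − log₁₀([CO2*]/[HCO3-])
log₁₀(0.148) = -0.830
pH = 6.35 − (-0.830) = 7.18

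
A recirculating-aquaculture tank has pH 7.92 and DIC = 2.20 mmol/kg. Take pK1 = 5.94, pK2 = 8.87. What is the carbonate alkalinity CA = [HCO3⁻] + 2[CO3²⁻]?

CA = 2.40 mmol/kg

CA = [HCO3⁻] + 2[CO3²⁻] = (α₁ + 2α₂)·DIC
At pH 7.92: [H⁺]/K1 = 10^-1.98 = 0.010471, K2/[H⁺] = 10^-0.95 = 0.11220
α₁ = 1/(1 + 0.010471 + 0.11220) = 1/1.1227 = 0.8907; α₂ = α₁·K2/[H⁺] = 0.09994
α₁ + 2α₂ = 1.0906
CA = 1.0906 × 2.20 = 2.40 mmol/kg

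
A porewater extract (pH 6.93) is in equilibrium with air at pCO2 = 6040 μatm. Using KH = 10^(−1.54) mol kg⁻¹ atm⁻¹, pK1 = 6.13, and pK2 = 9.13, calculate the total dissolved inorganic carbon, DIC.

DIC = 1.28 mmol/kg

[CO2*] = KH · pCO2 = 10^(−1.54) × 6040×10^-6 = 1.742×10^-4 mol/kg
α₀ = 1/(1 + K1/[H⁺] + K1K2/[H⁺]²) = 1/(1 + 10^+0.80 + 10^-1.40) = 0.1361
DIC = [CO2*]/α₀ = 1.742×10^-4 / 0.1361 = 1.28 mmol/kg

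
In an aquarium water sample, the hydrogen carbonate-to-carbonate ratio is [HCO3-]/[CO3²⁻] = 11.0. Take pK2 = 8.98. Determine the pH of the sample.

pH = 7.94

From K2 = [H⁺][CO3²⁻]/[HCO3-]:  pH = pK2 − log₁₀([HCO3-]/[CO3²⁻])
log₁₀(11.0) = +1.041
pH = 8.98 − (+1.041) = 7.94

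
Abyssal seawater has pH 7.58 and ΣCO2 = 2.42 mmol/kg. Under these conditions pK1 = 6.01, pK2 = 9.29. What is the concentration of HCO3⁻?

[HCO3⁻] = 2.31 mmol/kg

α₁ = 1 / (1 + [H⁺]/K1 + K2/[H⁺]) = 1 / (1 + 10^-1.57 + 10^-1.71)
   = 1 / (1 + 0.026915 + 0.019498) = 1/1.0464 = 0.9556
[HCO3⁻] = α₁ × DIC = 0.9556 × 2.42 = 2.31 mmol/kg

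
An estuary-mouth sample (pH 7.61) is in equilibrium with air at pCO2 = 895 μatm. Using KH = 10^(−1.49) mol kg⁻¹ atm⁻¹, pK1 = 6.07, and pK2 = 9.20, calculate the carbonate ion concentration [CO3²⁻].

[CO2*] = KH · pCO2 = 10^(−1.49) × 895×10^-6 = 2.896×10^-5 mol/kg
α₀ = 1/(1 + K1/[H⁺] + K1K2/[H⁺]²) = 1/(1 + 10^+1.54 + 10^-0.05) = 0.02735
DIC = [CO2*]/α₀ = 2.896×10^-5 / 0.02735 = 1.059 mmol/kg
[CO3²⁻] = α₂·DIC; α₂ = 0.02437, so [CO3²⁻] = 0.02437 × 1.059 = 0.0258 mmol/kg

[CO3²⁻] = 0.0258 mmol/kg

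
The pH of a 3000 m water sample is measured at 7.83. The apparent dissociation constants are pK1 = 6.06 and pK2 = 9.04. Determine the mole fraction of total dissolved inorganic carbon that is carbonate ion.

α₂ = 1 / (1 + [H⁺]/K2 + [H⁺]²/(K1K2)) = 1 / (1 + 10^+1.21 + 10^-0.56)
   = 1 / (1 + 16.218 + 0.27542) = 1/17.494 = 0.05716

α₂ = 0.0572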